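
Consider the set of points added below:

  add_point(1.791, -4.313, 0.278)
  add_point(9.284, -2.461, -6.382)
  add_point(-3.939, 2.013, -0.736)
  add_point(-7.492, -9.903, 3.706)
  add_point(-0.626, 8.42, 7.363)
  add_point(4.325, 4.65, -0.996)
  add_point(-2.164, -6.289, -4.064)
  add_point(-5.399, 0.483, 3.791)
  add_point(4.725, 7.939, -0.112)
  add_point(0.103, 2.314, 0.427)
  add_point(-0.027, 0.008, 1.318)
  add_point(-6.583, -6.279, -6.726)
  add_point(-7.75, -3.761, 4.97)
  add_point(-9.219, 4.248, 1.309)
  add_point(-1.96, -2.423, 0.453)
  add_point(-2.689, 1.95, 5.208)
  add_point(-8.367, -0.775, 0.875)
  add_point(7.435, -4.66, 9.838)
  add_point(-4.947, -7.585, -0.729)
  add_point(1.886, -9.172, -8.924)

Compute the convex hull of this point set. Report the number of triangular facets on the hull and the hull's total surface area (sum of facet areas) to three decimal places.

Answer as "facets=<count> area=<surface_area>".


Points on the hull: [1, 3, 4, 8, 11, 12, 13, 17, 19] (9 of 20).

Area of each hull facet:
  f1: (p8, p17, p1) → 97.5208
  f2: (p11, p3, p13) → 70.8464
  f3: (p11, p8, p13) → 97.7447
  f4: (p11, p8, p1) → 104.7673
  f5: (p12, p3, p13) → 16.7302
  f6: (p12, p17, p3) → 50.0919
  f7: (p4, p8, p13) → 52.0488
  f8: (p4, p8, p17) → 69.9410
  f9: (p4, p12, p13) → 50.4779
  f10: (p4, p12, p17) → 100.5016
  f11: (p19, p11, p1) → 43.6001
  f12: (p19, p11, p3) → 50.0545
  f13: (p19, p17, p1) → 84.6477
  f14: (p19, p17, p3) → 129.4170
Σ area = 1018.390

Euler characteristic 9−21+14 = 2 ✓

facets=14 area=1018.390


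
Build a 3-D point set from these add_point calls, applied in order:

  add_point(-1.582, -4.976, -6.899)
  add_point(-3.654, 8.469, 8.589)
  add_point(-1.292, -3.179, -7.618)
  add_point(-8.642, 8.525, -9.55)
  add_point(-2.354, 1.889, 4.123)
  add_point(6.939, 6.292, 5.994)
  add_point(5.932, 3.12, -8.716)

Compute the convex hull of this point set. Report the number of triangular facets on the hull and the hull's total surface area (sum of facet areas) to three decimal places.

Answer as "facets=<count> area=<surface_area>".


Extreme-point indices: [0, 1, 2, 3, 4, 5, 6] — 7 of 7 on the boundary.

Facet areas (half cross-product norm):
  f1: (p1, p5, p3) → 104.5685
  f2: (p6, p5, p3) → 117.2817
  f3: (p6, p0, p5) → 84.3501
  f4: (p4, p0, p3) → 94.4943
  f5: (p4, p1, p3) → 66.1071
  f6: (p4, p0, p5) → 64.3779
  f7: (p4, p1, p5) → 40.1752
  f8: (p2, p0, p3) → 9.1410
  f9: (p2, p6, p3) → 66.3451
  f10: (p2, p6, p0) → 6.2196
Σ area = 653.060

Euler characteristic 7−15+10 = 2 ✓

facets=10 area=653.060


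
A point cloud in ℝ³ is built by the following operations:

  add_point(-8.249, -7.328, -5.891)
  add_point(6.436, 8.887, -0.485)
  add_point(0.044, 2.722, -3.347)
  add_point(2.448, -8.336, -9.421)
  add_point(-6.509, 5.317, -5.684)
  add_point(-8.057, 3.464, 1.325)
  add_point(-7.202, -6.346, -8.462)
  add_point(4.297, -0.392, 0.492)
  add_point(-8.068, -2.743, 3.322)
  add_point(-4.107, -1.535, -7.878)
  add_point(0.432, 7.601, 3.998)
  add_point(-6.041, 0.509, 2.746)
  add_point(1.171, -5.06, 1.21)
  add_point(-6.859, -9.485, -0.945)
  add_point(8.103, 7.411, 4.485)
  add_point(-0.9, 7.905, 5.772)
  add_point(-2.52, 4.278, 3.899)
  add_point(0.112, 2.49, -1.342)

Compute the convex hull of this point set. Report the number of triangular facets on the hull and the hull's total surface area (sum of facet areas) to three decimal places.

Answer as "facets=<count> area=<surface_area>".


facets=20 area=827.302

Extreme-point indices: [0, 1, 3, 4, 5, 6, 8, 9, 12, 13, 14, 15] — 12 of 18 on the boundary.

Per-facet area ½‖(b−a)×(c−a)‖:
  f1: (p13, p3, p0) → 31.5076
  f2: (p12, p3, p14) → 74.8412
  f3: (p12, p13, p3) → 50.9529
  f4: (p6, p3, p0) → 13.5744
  f5: (p6, p4, p0) → 17.5009
  f6: (p1, p3, p14) → 52.3933
  f7: (p1, p4, p3) → 118.2142
  f8: (p5, p4, p0) → 45.6815
  f9: (p9, p4, p3) → 15.4080
  f10: (p9, p6, p3) → 26.6980
  f11: (p9, p6, p4) → 17.2010
  f12: (p8, p13, p0) → 22.3501
  f13: (p8, p5, p0) → 33.1758
  f14: (p8, p12, p13) → 35.0611
  f15: (p8, p12, p14) → 70.0038
  f16: (p15, p8, p14) → 52.4786
  f17: (p15, p8, p5) → 29.6012
  f18: (p15, p1, p14) → 24.3569
  f19: (p15, p1, p4) → 61.4986
  f20: (p15, p5, p4) → 34.8029
Σ area = 827.302

Euler characteristic 12−30+20 = 2 ✓


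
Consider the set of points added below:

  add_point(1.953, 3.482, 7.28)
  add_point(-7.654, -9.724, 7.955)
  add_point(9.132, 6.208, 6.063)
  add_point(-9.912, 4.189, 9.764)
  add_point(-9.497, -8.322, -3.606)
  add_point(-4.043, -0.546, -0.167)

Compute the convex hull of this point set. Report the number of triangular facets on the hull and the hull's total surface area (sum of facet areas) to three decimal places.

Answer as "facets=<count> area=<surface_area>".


Points on the hull: [0, 1, 2, 3, 4, 5] (6 of 6).

Area of each hull facet:
  f1: (p4, p1, p3) → 83.7650
  f2: (p4, p1, p2) → 136.7295
  f3: (p5, p2, p3) → 99.8059
  f4: (p5, p4, p3) → 59.8915
  f5: (p5, p4, p2) → 35.5995
  f6: (p0, p2, p3) → 19.1701
  f7: (p0, p1, p3) → 83.7931
  f8: (p0, p1, p2) → 35.2056
Σ area = 553.960

Euler: V−E+F = 6−12+8 = 2.

facets=8 area=553.960


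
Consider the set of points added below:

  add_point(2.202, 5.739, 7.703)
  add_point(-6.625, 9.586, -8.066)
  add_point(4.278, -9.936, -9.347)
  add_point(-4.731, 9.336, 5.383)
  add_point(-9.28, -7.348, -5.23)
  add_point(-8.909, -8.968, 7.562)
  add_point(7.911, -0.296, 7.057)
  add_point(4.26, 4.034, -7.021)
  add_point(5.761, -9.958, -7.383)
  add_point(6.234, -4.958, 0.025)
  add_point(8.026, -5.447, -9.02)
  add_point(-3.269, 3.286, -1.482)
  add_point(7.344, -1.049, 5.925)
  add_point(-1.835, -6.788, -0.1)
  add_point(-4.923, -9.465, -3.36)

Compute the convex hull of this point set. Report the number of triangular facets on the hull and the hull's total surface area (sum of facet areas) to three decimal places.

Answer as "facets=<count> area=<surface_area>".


Points on the hull: [0, 1, 2, 3, 4, 5, 6, 7, 8, 10, 14] (11 of 15).

Per-facet area ½‖(b−a)×(c−a)‖:
  f1: (p5, p1, p4) → 107.5788
  f2: (p2, p1, p4) → 125.1095
  f3: (p2, p1, p10) → 61.2000
  f4: (p7, p1, p10) → 44.3661
  f5: (p6, p5, p0) → 75.7376
  f6: (p6, p7, p10) → 77.7398
  f7: (p6, p7, p0) → 60.3177
  f8: (p3, p5, p1) → 127.7160
  f9: (p3, p5, p0) → 74.0915
  f10: (p3, p7, p1) → 81.3210
  f11: (p3, p7, p0) → 60.5751
  f12: (p14, p5, p4) → 30.1965
  f13: (p14, p2, p4) → 24.2979
  f14: (p8, p2, p10) → 6.5299
  f15: (p8, p6, p10) → 44.7622
  f16: (p8, p6, p5) → 155.8405
  f17: (p8, p14, p5) → 50.3837
  f18: (p8, p14, p2) → 13.4874
Σ area = 1221.251

Euler: V−E+F = 11−27+18 = 2.

facets=18 area=1221.251


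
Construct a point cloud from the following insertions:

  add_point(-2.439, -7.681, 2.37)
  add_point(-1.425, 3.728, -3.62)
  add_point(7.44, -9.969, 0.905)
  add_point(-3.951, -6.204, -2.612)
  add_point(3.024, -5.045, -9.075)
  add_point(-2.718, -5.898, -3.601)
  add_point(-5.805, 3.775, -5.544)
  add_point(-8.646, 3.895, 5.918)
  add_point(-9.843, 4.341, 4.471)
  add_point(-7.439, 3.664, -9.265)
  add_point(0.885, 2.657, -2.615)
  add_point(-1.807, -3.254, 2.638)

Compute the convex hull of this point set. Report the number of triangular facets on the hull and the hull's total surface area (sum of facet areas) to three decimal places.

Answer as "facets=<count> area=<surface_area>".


9 of the 12 inputs are extreme points: [0, 1, 2, 3, 4, 7, 8, 9, 10].

Area of each hull facet:
  f1: (p3, p9, p8) → 77.7085
  f2: (p1, p9, p8) → 48.1583
  f3: (p1, p7, p8) → 11.2633
  f4: (p0, p7, p2) → 51.9219
  f5: (p0, p3, p2) → 27.1714
  f6: (p0, p7, p8) → 12.5900
  f7: (p0, p3, p8) → 37.5037
  f8: (p4, p1, p9) → 46.3325
  f9: (p4, p3, p2) → 53.8547
  f10: (p4, p3, p9) → 57.4619
  f11: (p10, p4, p2) → 60.9283
  f12: (p10, p4, p1) → 13.6622
  f13: (p10, p7, p2) → 91.0586
  f14: (p10, p1, p7) → 15.9663
Σ area = 605.582

Check V−E+F: 9 − 21 + 14 = 2.

facets=14 area=605.582


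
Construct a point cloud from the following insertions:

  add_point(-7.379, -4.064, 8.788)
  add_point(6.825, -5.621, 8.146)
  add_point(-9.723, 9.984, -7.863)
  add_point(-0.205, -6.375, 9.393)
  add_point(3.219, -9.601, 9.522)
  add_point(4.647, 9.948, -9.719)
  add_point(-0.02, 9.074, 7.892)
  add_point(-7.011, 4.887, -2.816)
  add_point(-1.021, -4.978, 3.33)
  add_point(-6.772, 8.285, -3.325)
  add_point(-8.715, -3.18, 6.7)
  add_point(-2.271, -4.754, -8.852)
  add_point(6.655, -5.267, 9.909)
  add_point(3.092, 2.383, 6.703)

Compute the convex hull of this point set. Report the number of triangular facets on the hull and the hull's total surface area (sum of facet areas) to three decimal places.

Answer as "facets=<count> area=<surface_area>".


facets=16 area=1147.380

Points on the hull: [0, 1, 2, 3, 4, 5, 6, 10, 11, 12] (10 of 14).

Facet areas (half cross-product norm):
  f1: (p6, p5, p2) → 122.3748
  f2: (p11, p5, p2) → 106.6370
  f3: (p11, p5, p1) → 156.0014
  f4: (p11, p4, p1) → 53.4125
  f5: (p12, p5, p1) → 17.2582
  f6: (p12, p6, p5) → 145.1843
  f7: (p12, p4, p1) → 4.9401
  f8: (p0, p12, p6) → 97.4146
  f9: (p10, p6, p2) → 131.8195
  f10: (p10, p0, p6) → 19.7661
  f11: (p10, p11, p2) → 132.9924
  f12: (p10, p11, p4) → 115.0179
  f13: (p10, p0, p4) → 11.9395
  f14: (p3, p12, p4) → 13.0010
  f15: (p3, p0, p4) → 7.6814
  f16: (p3, p0, p12) → 11.9396
Σ area = 1147.380

Euler characteristic 10−24+16 = 2 ✓


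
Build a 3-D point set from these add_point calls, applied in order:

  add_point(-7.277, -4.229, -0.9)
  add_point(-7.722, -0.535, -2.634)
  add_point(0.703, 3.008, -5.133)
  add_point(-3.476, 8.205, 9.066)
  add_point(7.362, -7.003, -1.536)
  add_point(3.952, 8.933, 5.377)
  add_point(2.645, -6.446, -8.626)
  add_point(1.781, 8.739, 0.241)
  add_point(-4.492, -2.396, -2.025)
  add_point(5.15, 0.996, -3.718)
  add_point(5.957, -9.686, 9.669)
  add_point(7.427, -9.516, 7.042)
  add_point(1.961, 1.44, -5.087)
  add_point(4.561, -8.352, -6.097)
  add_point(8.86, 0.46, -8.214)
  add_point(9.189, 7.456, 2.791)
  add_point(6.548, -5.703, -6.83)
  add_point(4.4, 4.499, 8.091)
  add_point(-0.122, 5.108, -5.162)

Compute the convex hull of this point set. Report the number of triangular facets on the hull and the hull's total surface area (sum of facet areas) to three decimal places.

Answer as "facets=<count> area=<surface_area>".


Hull vertices (15/19): indices [0, 1, 3, 4, 5, 6, 7, 10, 11, 13, 14, 15, 16, 17, 18].

Facet areas (half cross-product norm):
  f1: (p18, p6, p1) → 57.9816
  f2: (p18, p3, p1) → 69.8191
  f3: (p0, p6, p1) → 26.2053
  f4: (p0, p3, p1) → 30.8035
  f5: (p0, p3, p10) → 138.9849
  f6: (p17, p10, p15) → 51.1949
  f7: (p17, p3, p10) → 54.3307
  f8: (p7, p18, p3) → 29.9559
  f9: (p13, p0, p10) → 103.5253
  f10: (p13, p0, p6) → 23.5590
  f11: (p13, p16, p6) → 6.0828
  f12: (p14, p18, p6) → 47.8199
  f13: (p14, p16, p6) → 13.5696
  f14: (p14, p7, p15) → 50.6496
  f15: (p14, p7, p18) → 34.8866
  f16: (p5, p17, p15) → 15.6898
  f17: (p5, p17, p3) → 21.1480
  f18: (p5, p7, p15) → 16.7706
  f19: (p5, p7, p3) → 23.1868
  f20: (p11, p13, p10) → 13.4729
  f21: (p11, p10, p15) → 25.1702
  f22: (p11, p14, p15) → 108.8086
  f23: (p4, p13, p16) → 8.9005
  f24: (p4, p11, p13) → 16.9150
  f25: (p4, p14, p16) → 17.2725
  f26: (p4, p11, p14) → 24.6259
Σ area = 1031.330

Euler characteristic 15−39+26 = 2 ✓

facets=26 area=1031.330


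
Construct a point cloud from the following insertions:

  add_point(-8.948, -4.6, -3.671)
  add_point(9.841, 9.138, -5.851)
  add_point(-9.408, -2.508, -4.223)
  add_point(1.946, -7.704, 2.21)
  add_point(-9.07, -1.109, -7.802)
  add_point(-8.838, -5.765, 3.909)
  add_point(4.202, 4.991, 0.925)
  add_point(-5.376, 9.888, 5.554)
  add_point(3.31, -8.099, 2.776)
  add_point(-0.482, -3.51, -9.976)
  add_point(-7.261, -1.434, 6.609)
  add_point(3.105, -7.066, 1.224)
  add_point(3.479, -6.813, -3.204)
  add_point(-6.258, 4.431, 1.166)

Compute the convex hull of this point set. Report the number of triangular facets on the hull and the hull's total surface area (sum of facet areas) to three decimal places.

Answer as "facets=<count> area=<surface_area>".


facets=18 area=916.104

Hull vertices (11/14): indices [0, 1, 2, 4, 5, 6, 7, 8, 9, 10, 12].

Area of each hull facet:
  f1: (p5, p7, p2) → 68.4546
  f2: (p6, p8, p1) → 53.6190
  f3: (p6, p7, p1) → 46.8579
  f4: (p6, p7, p8) → 73.9438
  f5: (p4, p9, p1) → 73.2384
  f6: (p4, p7, p2) → 30.3548
  f7: (p4, p7, p1) → 160.0482
  f8: (p12, p8, p1) → 49.7607
  f9: (p12, p9, p1) → 70.3818
  f10: (p10, p7, p8) → 70.7957
  f11: (p10, p5, p8) → 33.0422
  f12: (p10, p5, p7) → 18.5354
  f13: (p0, p12, p9) → 44.7131
  f14: (p0, p5, p2) → 7.7991
  f15: (p0, p4, p2) → 3.5453
  f16: (p0, p4, p9) → 24.8264
  f17: (p0, p5, p8) → 47.5830
  f18: (p0, p12, p8) → 38.6048
Σ area = 916.104

Euler: V−E+F = 11−27+18 = 2.


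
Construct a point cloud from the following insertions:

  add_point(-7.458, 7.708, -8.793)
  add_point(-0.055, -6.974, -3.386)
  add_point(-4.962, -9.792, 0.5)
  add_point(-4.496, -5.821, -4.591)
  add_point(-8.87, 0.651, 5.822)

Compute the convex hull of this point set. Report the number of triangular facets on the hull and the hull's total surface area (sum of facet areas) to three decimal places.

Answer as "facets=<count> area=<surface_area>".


Extreme-point indices: [0, 1, 2, 3, 4] — 5 of 5 on the boundary.

Per-facet area ½‖(b−a)×(c−a)‖:
  f1: (p0, p1, p4) → 111.6532
  f2: (p2, p1, p4) → 42.0842
  f3: (p2, p0, p4) → 100.5245
  f4: (p3, p0, p1) → 29.8756
  f5: (p3, p2, p1) → 14.7334
  f6: (p3, p2, p0) → 28.8984
Σ area = 327.769

Euler characteristic 5−9+6 = 2 ✓

facets=6 area=327.769


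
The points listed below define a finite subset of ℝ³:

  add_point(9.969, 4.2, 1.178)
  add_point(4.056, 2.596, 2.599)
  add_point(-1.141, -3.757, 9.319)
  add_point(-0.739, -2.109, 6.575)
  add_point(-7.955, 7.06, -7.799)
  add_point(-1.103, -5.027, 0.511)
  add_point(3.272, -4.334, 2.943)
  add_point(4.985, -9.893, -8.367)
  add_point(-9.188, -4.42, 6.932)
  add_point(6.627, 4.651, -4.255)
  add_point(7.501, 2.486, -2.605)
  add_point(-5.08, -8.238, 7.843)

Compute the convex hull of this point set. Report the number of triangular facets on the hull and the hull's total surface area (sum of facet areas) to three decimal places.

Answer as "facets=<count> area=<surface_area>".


Extreme-point indices: [0, 1, 2, 4, 6, 7, 8, 9, 11] — 9 of 12 on the boundary.

Per-facet area ½‖(b−a)×(c−a)‖:
  f1: (p4, p7, p8) → 180.5898
  f2: (p2, p4, p8) → 78.2998
  f3: (p9, p7, p0) → 47.4305
  f4: (p9, p4, p0) → 34.1842
  f5: (p9, p4, p7) → 115.5195
  f6: (p11, p7, p8) → 51.8633
  f7: (p11, p2, p8) → 17.4590
  f8: (p6, p7, p0) → 69.4309
  f9: (p6, p2, p0) → 38.7805
  f10: (p6, p11, p7) → 61.8990
  f11: (p6, p11, p2) → 23.7425
  f12: (p1, p4, p0) → 45.7221
  f13: (p1, p2, p0) → 21.8172
  f14: (p1, p2, p4) → 85.6736
Σ area = 872.412

Euler: V−E+F = 9−21+14 = 2.

facets=14 area=872.412


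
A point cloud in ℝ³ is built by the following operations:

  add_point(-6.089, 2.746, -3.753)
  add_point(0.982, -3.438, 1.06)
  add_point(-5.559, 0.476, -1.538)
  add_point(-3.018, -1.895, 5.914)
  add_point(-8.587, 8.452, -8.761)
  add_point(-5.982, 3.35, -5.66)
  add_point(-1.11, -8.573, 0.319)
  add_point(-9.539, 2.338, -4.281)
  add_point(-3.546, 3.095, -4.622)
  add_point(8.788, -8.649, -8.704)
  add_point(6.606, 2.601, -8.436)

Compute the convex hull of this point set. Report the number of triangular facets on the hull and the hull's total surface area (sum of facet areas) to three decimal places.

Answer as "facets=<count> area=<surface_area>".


facets=10 area=632.831

Hull vertices (7/11): indices [1, 3, 4, 6, 7, 9, 10].

Facet areas (half cross-product norm):
  f1: (p4, p9, p7) → 81.9949
  f2: (p3, p4, p7) → 36.4784
  f3: (p10, p4, p9) → 79.1564
  f4: (p10, p3, p4) → 133.4561
  f5: (p6, p9, p7) → 94.9603
  f6: (p6, p3, p7) → 56.5864
  f7: (p6, p3, p9) → 48.4408
  f8: (p1, p3, p9) → 6.7714
  f9: (p1, p10, p9) → 67.0343
  f10: (p1, p10, p3) → 27.9518
Σ area = 632.831

Check V−E+F: 7 − 15 + 10 = 2.


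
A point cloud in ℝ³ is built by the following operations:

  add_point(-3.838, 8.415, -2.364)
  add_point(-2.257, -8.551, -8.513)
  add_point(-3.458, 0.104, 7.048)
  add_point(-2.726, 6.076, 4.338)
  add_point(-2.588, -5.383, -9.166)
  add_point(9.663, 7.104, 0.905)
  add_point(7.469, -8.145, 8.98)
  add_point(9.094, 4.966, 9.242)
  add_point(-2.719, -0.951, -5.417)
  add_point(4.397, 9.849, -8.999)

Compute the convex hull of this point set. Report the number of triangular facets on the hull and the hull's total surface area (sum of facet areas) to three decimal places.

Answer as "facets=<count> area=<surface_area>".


facets=14 area=967.025

Extreme-point indices: [0, 1, 2, 3, 4, 5, 6, 7, 9] — 9 of 10 on the boundary.

Triangle areas on the boundary:
  f1: (p9, p1, p5) → 112.5536
  f2: (p6, p1, p5) → 164.5588
  f3: (p4, p9, p0) → 80.4072
  f4: (p4, p9, p1) → 14.7332
  f5: (p7, p6, p5) → 55.3944
  f6: (p7, p9, p0) → 93.7302
  f7: (p7, p9, p5) → 25.5994
  f8: (p2, p7, p6) → 79.5313
  f9: (p2, p6, p1) → 120.3372
  f10: (p2, p4, p0) → 93.5103
  f11: (p2, p4, p1) → 27.6383
  f12: (p3, p7, p0) → 39.2271
  f13: (p3, p2, p0) → 17.7990
  f14: (p3, p2, p7) → 42.0050
Σ area = 967.025

Euler characteristic 9−21+14 = 2 ✓


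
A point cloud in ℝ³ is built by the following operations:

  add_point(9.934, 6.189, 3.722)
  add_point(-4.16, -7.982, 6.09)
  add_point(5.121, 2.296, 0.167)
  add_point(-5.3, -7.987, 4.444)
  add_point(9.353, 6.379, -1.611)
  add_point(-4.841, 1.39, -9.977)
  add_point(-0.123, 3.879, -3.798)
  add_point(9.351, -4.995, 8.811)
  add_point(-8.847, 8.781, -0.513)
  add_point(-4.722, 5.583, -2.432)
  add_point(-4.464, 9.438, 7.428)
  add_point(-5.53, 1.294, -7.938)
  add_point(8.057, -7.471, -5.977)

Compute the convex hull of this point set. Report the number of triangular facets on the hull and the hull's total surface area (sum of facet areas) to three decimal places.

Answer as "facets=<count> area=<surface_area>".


facets=16 area=1110.484

Hull vertices (10/13): indices [0, 1, 3, 4, 5, 7, 8, 10, 11, 12].

Per-facet area ½‖(b−a)×(c−a)‖:
  f1: (p12, p5, p3) → 121.5123
  f2: (p10, p3, p8) → 78.1008
  f3: (p4, p5, p8) → 104.8624
  f4: (p4, p10, p8) → 76.0665
  f5: (p4, p10, p0) → 40.4877
  f6: (p4, p12, p0) → 37.6389
  f7: (p4, p12, p5) → 109.1015
  f8: (p11, p3, p8) → 84.8443
  f9: (p11, p5, p8) → 8.4858
  f10: (p11, p5, p3) → 10.4489
  f11: (p7, p10, p0) → 93.4907
  f12: (p7, p12, p0) → 89.5561
  f13: (p1, p10, p3) → 17.4665
  f14: (p1, p7, p10) → 120.4830
  f15: (p1, p12, p3) → 16.9408
  f16: (p1, p7, p12) → 100.9982
Σ area = 1110.484

Euler characteristic 10−24+16 = 2 ✓


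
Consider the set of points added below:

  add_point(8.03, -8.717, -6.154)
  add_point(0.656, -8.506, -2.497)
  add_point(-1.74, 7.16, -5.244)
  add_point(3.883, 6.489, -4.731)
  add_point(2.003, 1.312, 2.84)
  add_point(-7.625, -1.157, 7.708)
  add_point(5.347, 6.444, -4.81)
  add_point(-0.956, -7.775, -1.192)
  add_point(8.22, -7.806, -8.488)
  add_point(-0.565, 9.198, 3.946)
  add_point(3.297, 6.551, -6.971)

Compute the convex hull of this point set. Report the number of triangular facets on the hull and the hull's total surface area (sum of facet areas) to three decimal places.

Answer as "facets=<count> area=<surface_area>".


facets=16 area=646.299

Points on the hull: [0, 1, 2, 4, 5, 6, 7, 8, 9, 10] (10 of 11).

Triangle areas on the boundary:
  f1: (p2, p9, p5) → 62.0112
  f2: (p4, p9, p5) → 45.9948
  f3: (p4, p0, p5) → 72.0101
  f4: (p7, p2, p5) → 94.3212
  f5: (p6, p0, p8) → 18.7399
  f6: (p6, p4, p9) → 39.2906
  f7: (p6, p4, p0) → 69.8432
  f8: (p1, p2, p8) → 77.6656
  f9: (p1, p7, p2) → 16.6848
  f10: (p1, p0, p8) → 9.1251
  f11: (p1, p0, p5) → 36.6869
  f12: (p1, p7, p5) → 4.1819
  f13: (p10, p2, p9) → 24.7974
  f14: (p10, p6, p9) → 15.9424
  f15: (p10, p2, p8) → 36.6591
  f16: (p10, p6, p8) → 22.3450
Σ area = 646.299

Check V−E+F: 10 − 24 + 16 = 2.


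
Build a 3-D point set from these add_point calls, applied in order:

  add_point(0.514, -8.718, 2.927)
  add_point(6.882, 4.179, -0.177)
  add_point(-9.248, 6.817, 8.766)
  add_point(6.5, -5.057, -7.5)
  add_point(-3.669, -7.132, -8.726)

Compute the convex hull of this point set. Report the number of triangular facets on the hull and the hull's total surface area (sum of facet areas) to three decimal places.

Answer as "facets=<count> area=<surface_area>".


facets=6 area=600.284

Extreme-point indices: [0, 1, 2, 3, 4] — 5 of 5 on the boundary.

Facet areas (half cross-product norm):
  f1: (p0, p1, p2) → 128.3096
  f2: (p4, p1, p2) → 161.5065
  f3: (p4, p0, p2) → 120.1609
  f4: (p3, p0, p1) → 71.3222
  f5: (p3, p4, p1) → 59.5058
  f6: (p3, p4, p0) → 59.4788
Σ area = 600.284

Euler characteristic 5−9+6 = 2 ✓


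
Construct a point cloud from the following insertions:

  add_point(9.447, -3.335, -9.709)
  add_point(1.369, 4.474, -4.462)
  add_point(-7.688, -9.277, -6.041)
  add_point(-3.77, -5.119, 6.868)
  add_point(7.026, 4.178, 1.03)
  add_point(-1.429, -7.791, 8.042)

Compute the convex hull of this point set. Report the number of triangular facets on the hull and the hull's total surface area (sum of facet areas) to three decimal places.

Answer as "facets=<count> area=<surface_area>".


Extreme-point indices: [0, 1, 2, 3, 4, 5] — 6 of 6 on the boundary.

Per-facet area ½‖(b−a)×(c−a)‖:
  f1: (p1, p0, p2) → 100.3314
  f2: (p5, p0, p2) → 139.5715
  f3: (p4, p1, p0) → 47.9681
  f4: (p4, p5, p0) → 108.2187
  f5: (p3, p1, p2) → 102.1602
  f6: (p3, p5, p2) → 25.5680
  f7: (p3, p4, p1) → 59.3052
  f8: (p3, p4, p5) → 28.6238
Σ area = 611.747

Check V−E+F: 6 − 12 + 8 = 2.

facets=8 area=611.747


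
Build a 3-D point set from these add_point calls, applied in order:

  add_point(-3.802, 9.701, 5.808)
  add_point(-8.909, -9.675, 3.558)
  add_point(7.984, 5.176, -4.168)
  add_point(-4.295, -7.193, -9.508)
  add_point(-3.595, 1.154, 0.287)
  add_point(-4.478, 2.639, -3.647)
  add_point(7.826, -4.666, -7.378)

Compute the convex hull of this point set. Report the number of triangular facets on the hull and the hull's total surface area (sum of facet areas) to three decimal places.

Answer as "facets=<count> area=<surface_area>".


facets=8 area=726.581

Extreme-point indices: [0, 1, 2, 3, 5, 6] — 6 of 7 on the boundary.

Area of each hull facet:
  f1: (p0, p2, p1) → 160.2897
  f2: (p6, p2, p1) → 106.3564
  f3: (p6, p3, p1) → 86.7442
  f4: (p6, p3, p2) → 62.8274
  f5: (p5, p0, p1) → 87.6176
  f6: (p5, p3, p1) → 76.0912
  f7: (p5, p0, p2) → 74.4619
  f8: (p5, p3, p2) → 72.1929
Σ area = 726.581

Euler characteristic 6−12+8 = 2 ✓


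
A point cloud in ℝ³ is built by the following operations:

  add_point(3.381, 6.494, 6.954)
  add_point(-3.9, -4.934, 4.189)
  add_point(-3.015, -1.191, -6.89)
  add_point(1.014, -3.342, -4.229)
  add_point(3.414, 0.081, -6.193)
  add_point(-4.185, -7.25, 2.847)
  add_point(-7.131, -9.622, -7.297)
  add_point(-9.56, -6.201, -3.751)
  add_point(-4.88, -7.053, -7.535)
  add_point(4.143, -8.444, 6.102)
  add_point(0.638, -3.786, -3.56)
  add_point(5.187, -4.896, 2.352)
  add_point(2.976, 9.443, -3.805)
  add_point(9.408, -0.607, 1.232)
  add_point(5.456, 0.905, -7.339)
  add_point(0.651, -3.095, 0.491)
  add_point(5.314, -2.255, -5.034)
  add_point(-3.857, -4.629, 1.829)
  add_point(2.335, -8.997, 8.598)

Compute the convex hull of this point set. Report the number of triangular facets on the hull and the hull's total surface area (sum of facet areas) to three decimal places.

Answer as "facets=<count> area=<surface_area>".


facets=22 area=822.574

Points on the hull: [0, 1, 2, 5, 6, 7, 8, 9, 12, 13, 14, 16, 18] (13 of 19).

Triangle areas on the boundary:
  f1: (p14, p12, p13) → 45.5685
  f2: (p0, p12, p7) → 109.9413
  f3: (p0, p12, p13) → 57.9497
  f4: (p0, p18, p13) → 71.1288
  f5: (p2, p12, p7) → 36.9887
  f6: (p2, p14, p12) → 41.7343
  f7: (p6, p2, p7) → 23.7156
  f8: (p1, p0, p7) → 55.8190
  f9: (p1, p0, p18) → 59.5523
  f10: (p8, p2, p14) → 23.1757
  f11: (p8, p6, p14) → 4.7119
  f12: (p8, p6, p2) → 4.5700
  f13: (p16, p14, p13) → 14.3607
  f14: (p16, p6, p14) → 26.8753
  f15: (p5, p1, p7) → 10.8334
  f16: (p5, p1, p18) → 11.6106
  f17: (p5, p6, p7) → 23.3088
  f18: (p5, p6, p18) → 30.9386
  f19: (p9, p18, p13) → 10.3691
  f20: (p9, p16, p13) → 40.6615
  f21: (p9, p6, p18) → 26.7680
  f22: (p9, p16, p6) → 91.9926
Σ area = 822.574

Euler characteristic 13−33+22 = 2 ✓


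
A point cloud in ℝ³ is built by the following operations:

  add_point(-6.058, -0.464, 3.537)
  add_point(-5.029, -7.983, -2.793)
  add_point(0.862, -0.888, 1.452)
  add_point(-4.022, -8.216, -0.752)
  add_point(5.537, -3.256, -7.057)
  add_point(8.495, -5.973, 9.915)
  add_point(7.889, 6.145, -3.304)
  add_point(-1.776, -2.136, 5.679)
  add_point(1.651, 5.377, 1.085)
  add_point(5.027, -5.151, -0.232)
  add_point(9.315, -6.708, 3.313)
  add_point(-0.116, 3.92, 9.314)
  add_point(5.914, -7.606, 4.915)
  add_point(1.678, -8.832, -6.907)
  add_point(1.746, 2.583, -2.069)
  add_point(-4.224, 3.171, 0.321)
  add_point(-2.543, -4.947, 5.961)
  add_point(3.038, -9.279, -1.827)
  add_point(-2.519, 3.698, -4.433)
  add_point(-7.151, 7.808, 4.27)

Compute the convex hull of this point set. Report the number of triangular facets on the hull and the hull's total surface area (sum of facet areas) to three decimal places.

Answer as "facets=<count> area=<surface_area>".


Extreme-point indices: [0, 1, 3, 4, 5, 6, 10, 11, 12, 13, 16, 17, 18, 19] — 14 of 20 on the boundary.

Per-facet area ½‖(b−a)×(c−a)‖:
  f1: (p6, p4, p10) → 59.5949
  f2: (p13, p17, p10) → 14.9620
  f3: (p13, p4, p10) → 39.0944
  f4: (p11, p16, p19) → 46.4290
  f5: (p11, p6, p19) → 71.2355
  f6: (p5, p11, p16) → 55.4679
  f7: (p5, p6, p10) → 45.7160
  f8: (p5, p11, p6) → 97.2085
  f9: (p18, p13, p4) → 36.9936
  f10: (p18, p6, p19) → 55.6442
  f11: (p18, p6, p4) → 49.5178
  f12: (p0, p16, p19) → 17.0032
  f13: (p1, p13, p17) → 20.0916
  f14: (p1, p18, p13) → 47.2278
  f15: (p1, p18, p19) → 63.4505
  f16: (p1, p0, p19) → 23.6275
  f17: (p3, p1, p17) → 7.8452
  f18: (p3, p5, p16) → 40.2009
  f19: (p3, p0, p16) → 23.3142
  f20: (p3, p1, p0) → 10.1060
  f21: (p12, p3, p17) → 26.5490
  f22: (p12, p3, p5) → 19.2477
  f23: (p12, p17, p10) → 14.5278
  f24: (p12, p5, p10) → 11.2679
Σ area = 896.323

Euler: V−E+F = 14−36+24 = 2.

facets=24 area=896.323


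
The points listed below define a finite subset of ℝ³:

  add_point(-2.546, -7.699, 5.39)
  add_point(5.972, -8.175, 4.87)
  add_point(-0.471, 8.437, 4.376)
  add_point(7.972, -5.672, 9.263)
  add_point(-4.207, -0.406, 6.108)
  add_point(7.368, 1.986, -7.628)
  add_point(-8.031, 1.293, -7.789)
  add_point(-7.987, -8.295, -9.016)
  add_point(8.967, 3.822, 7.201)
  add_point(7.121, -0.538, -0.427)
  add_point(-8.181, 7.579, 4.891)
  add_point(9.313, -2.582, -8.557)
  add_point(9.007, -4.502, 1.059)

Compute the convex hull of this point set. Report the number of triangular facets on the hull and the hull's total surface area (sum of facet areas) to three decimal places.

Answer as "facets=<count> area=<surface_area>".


Hull vertices (12/13): indices [0, 1, 2, 3, 4, 5, 6, 7, 8, 10, 11, 12].

Triangle areas on the boundary:
  f1: (p8, p3, p10) → 85.6669
  f2: (p6, p7, p10) → 56.9347
  f3: (p6, p7, p11) → 83.7487
  f4: (p0, p7, p10) → 124.7087
  f5: (p1, p7, p11) → 129.4118
  f6: (p1, p0, p7) → 62.9719
  f7: (p1, p0, p3) → 22.2251
  f8: (p2, p8, p10) → 25.5815
  f9: (p2, p6, p10) → 55.0071
  f10: (p12, p8, p11) → 45.9429
  f11: (p12, p8, p3) → 38.1053
  f12: (p12, p1, p11) → 19.9455
  f13: (p12, p1, p3) → 16.5706
  f14: (p4, p3, p10) → 39.3165
  f15: (p4, p0, p10) → 11.0031
  f16: (p4, p0, p3) → 42.7938
  f17: (p5, p6, p11) → 36.5829
  f18: (p5, p2, p6) → 106.8499
  f19: (p5, p8, p11) → 36.7370
  f20: (p5, p2, p8) → 78.0616
Σ area = 1118.166

Euler characteristic 12−30+20 = 2 ✓

facets=20 area=1118.166


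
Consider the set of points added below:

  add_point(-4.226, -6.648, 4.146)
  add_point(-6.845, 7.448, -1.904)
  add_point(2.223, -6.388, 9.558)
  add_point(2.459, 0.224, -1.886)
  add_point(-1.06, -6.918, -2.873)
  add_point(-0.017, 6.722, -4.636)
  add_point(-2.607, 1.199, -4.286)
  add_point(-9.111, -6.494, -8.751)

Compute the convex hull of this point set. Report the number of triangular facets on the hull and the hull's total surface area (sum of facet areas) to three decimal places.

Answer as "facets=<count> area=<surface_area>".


Points on the hull: [0, 1, 2, 3, 4, 5, 7] (7 of 8).

Triangle areas on the boundary:
  f1: (p5, p3, p7) → 56.1899
  f2: (p5, p1, p7) → 57.6149
  f3: (p5, p2, p3) → 32.8515
  f4: (p5, p2, p1) → 71.5334
  f5: (p4, p3, p7) → 36.8783
  f6: (p4, p2, p3) → 49.7395
  f7: (p0, p1, p7) → 96.7160
  f8: (p0, p2, p1) → 61.3747
  f9: (p0, p4, p7) → 37.6314
  f10: (p0, p4, p2) → 31.2268
Σ area = 531.756

Check V−E+F: 7 − 15 + 10 = 2.

facets=10 area=531.756


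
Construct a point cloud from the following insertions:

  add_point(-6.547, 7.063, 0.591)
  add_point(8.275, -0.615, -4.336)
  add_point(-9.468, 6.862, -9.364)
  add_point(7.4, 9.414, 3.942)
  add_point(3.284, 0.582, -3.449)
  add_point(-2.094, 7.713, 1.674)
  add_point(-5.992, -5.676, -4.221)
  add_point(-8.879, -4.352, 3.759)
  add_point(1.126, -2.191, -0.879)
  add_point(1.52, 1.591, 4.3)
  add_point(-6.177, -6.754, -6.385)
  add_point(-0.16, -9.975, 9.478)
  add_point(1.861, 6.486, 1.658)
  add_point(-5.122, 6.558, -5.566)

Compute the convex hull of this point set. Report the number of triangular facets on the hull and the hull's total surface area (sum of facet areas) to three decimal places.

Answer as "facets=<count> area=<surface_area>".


Hull vertices (7/14): indices [0, 1, 2, 3, 7, 10, 11].

Triangle areas on the boundary:
  f1: (p3, p1, p2) → 127.3568
  f2: (p3, p11, p1) → 121.0459
  f3: (p10, p1, p2) → 112.3975
  f4: (p10, p11, p1) → 127.3169
  f5: (p0, p3, p2) → 65.5518
  f6: (p0, p3, p11) → 141.7981
  f7: (p7, p10, p11) → 62.9231
  f8: (p7, p0, p11) → 64.4568
  f9: (p7, p10, p2) → 76.9030
  f10: (p7, p0, p2) → 61.6305
Σ area = 961.380

Euler characteristic 7−15+10 = 2 ✓

facets=10 area=961.380


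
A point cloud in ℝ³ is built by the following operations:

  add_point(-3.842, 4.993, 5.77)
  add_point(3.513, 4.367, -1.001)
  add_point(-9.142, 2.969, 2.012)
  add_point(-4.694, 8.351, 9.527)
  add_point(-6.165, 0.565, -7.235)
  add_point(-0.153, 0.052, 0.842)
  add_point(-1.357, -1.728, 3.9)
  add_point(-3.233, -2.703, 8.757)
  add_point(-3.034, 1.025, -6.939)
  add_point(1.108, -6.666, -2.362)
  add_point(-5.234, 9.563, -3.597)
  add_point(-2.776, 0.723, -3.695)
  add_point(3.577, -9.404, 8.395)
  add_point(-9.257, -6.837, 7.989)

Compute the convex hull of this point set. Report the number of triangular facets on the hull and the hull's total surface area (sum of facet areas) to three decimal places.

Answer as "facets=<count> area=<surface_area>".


10 of the 14 inputs are extreme points: [1, 2, 3, 4, 7, 8, 9, 10, 12, 13].

Facet areas (half cross-product norm):
  f1: (p7, p12, p13) → 34.5078
  f2: (p7, p3, p13) → 36.5251
  f3: (p7, p3, p12) → 32.8336
  f4: (p2, p3, p13) → 58.7553
  f5: (p2, p3, p10) → 48.4199
  f6: (p2, p4, p13) → 55.1877
  f7: (p2, p4, p10) → 41.1231
  f8: (p1, p3, p12) → 114.0631
  f9: (p1, p3, p10) → 65.4788
  f10: (p9, p1, p12) → 64.4878
  f11: (p9, p12, p13) → 71.2660
  f12: (p9, p4, p13) → 82.3211
  f13: (p8, p4, p10) → 14.9523
  f14: (p8, p1, p10) → 41.1834
  f15: (p8, p9, p4) → 14.7156
  f16: (p8, p9, p1) → 44.3472
Σ area = 820.168

Euler characteristic 10−24+16 = 2 ✓

facets=16 area=820.168


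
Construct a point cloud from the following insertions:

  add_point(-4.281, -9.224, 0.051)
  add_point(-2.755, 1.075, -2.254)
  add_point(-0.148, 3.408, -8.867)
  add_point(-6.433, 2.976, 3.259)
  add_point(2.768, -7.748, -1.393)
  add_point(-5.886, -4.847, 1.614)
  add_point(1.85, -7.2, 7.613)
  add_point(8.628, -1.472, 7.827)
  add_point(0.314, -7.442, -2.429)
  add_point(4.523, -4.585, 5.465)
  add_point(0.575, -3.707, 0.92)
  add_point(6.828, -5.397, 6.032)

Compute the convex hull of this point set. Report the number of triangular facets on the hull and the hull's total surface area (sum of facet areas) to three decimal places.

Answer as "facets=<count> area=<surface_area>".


facets=14 area=543.900

Extreme-point indices: [0, 2, 3, 4, 5, 6, 7, 8, 11] — 9 of 12 on the boundary.

Facet areas (half cross-product norm):
  f1: (p2, p7, p3) → 110.1728
  f2: (p4, p2, p7) → 86.1933
  f3: (p6, p7, p3) → 61.3554
  f4: (p6, p4, p0) → 31.9733
  f5: (p8, p2, p0) → 30.6221
  f6: (p8, p4, p0) → 6.1689
  f7: (p8, p4, p2) → 15.9850
  f8: (p5, p6, p3) → 39.8288
  f9: (p5, p6, p0) → 23.8376
  f10: (p5, p2, p3) → 53.8251
  f11: (p5, p2, p0) → 35.3141
  f12: (p11, p4, p7) → 14.0985
  f13: (p11, p6, p7) → 11.1065
  f14: (p11, p6, p4) → 23.4181
Σ area = 543.900

Euler: V−E+F = 9−21+14 = 2.


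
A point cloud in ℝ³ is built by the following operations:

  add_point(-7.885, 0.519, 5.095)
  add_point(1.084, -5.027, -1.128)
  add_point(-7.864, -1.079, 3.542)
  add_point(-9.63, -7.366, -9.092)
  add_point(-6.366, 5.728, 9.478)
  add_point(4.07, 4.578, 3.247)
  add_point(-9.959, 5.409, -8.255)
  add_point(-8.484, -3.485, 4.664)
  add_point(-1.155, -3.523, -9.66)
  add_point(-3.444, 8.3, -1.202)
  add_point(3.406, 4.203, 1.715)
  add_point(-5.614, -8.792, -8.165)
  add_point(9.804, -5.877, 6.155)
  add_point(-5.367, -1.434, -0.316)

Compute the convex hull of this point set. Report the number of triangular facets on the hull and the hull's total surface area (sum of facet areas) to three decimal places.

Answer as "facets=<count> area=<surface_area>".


facets=16 area=967.953

10 of the 14 inputs are extreme points: [3, 4, 5, 6, 7, 8, 9, 10, 11, 12].

Per-facet area ½‖(b−a)×(c−a)‖:
  f1: (p9, p4, p6) → 51.4920
  f2: (p8, p11, p12) → 68.1512
  f3: (p8, p9, p6) → 62.3420
  f4: (p7, p4, p6) → 83.1470
  f5: (p7, p11, p12) → 129.1272
  f6: (p7, p4, p12) → 97.4207
  f7: (p10, p8, p12) → 92.2651
  f8: (p10, p8, p9) → 59.3365
  f9: (p3, p7, p6) → 86.6521
  f10: (p3, p7, p11) → 30.7046
  f11: (p3, p8, p6) → 55.1243
  f12: (p3, p8, p11) → 14.7278
  f13: (p5, p9, p4) → 51.0122
  f14: (p5, p10, p9) → 6.2355
  f15: (p5, p4, p12) → 69.9394
  f16: (p5, p10, p12) → 10.2751
Σ area = 967.953

Euler characteristic 10−24+16 = 2 ✓


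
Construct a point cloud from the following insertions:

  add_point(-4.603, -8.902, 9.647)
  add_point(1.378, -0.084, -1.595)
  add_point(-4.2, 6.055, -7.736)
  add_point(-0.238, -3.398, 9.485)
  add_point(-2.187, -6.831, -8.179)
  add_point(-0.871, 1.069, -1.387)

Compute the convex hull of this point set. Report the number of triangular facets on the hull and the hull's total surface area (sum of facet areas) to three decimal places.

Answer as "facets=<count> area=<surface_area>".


Hull vertices (5/6): indices [0, 1, 2, 3, 4].

Triangle areas on the boundary:
  f1: (p4, p2, p0) → 117.9463
  f2: (p4, p2, p1) → 51.1432
  f3: (p3, p2, p0) → 67.8624
  f4: (p3, p2, p1) → 45.3435
  f5: (p3, p4, p0) → 62.3950
  f6: (p3, p4, p1) → 54.4100
Σ area = 399.100

Euler characteristic 5−9+6 = 2 ✓

facets=6 area=399.100


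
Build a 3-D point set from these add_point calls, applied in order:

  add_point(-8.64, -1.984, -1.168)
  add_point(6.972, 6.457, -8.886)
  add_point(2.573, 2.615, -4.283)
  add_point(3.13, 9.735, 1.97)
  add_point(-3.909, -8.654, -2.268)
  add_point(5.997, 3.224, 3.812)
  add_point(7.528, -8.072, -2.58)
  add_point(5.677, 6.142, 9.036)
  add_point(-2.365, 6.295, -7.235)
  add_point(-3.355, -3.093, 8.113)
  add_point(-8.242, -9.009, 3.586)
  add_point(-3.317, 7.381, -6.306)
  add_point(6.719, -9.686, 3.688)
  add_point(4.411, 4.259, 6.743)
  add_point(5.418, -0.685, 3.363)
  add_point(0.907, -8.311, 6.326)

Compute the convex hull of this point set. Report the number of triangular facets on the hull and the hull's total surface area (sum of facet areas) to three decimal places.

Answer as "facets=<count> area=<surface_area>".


Extreme-point indices: [0, 1, 3, 4, 6, 7, 8, 9, 10, 11, 12, 15] — 12 of 16 on the boundary.

Per-facet area ½‖(b−a)×(c−a)‖:
  f1: (p9, p3, p0) → 81.8634
  f2: (p10, p9, p0) → 36.7300
  f3: (p7, p9, p3) → 53.8829
  f4: (p7, p1, p6) → 129.8664
  f5: (p7, p1, p3) → 41.5253
  f6: (p11, p1, p3) → 53.0880
  f7: (p11, p8, p1) → 6.3283
  f8: (p11, p3, p0) → 63.7843
  f9: (p11, p8, p0) → 10.2457
  f10: (p4, p10, p0) → 27.4598
  f11: (p4, p8, p0) → 48.7273
  f12: (p4, p1, p6) → 90.7563
  f13: (p4, p8, p1) → 73.9990
  f14: (p12, p7, p6) → 54.4163
  f15: (p12, p4, p6) → 36.8659
  f16: (p12, p4, p10) → 44.2480
  f17: (p15, p7, p9) → 44.7767
  f18: (p15, p12, p7) → 50.4660
  f19: (p15, p10, p9) → 29.6975
  f20: (p15, p12, p10) → 21.7099
Σ area = 1000.437

Euler characteristic 12−30+20 = 2 ✓

facets=20 area=1000.437


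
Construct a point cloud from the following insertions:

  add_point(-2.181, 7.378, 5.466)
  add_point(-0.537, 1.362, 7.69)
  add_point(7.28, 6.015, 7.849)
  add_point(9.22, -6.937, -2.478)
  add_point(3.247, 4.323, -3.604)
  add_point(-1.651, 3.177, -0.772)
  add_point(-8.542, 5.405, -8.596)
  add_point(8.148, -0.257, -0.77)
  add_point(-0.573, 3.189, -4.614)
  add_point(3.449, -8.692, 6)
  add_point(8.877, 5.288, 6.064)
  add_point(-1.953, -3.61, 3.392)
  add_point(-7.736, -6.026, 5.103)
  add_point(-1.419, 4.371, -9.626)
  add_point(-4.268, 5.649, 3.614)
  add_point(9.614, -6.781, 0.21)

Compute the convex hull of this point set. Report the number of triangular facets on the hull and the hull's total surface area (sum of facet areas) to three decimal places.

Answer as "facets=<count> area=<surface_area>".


facets=22 area=914.214

Points on the hull: [0, 1, 2, 3, 4, 6, 7, 9, 10, 12, 13, 14, 15] (13 of 16).

Per-facet area ½‖(b−a)×(c−a)‖:
  f1: (p12, p14, p6) → 79.3779
  f2: (p1, p9, p2) → 49.1602
  f3: (p1, p12, p9) → 52.5761
  f4: (p3, p7, p13) → 46.4744
  f5: (p3, p13, p6) → 47.5064
  f6: (p3, p12, p6) → 161.2003
  f7: (p3, p9, p15) → 9.8989
  f8: (p3, p12, p9) → 54.0112
  f9: (p10, p13, p2) → 22.7056
  f10: (p10, p9, p15) → 57.7326
  f11: (p10, p9, p2) → 18.7516
  f12: (p10, p3, p15) → 16.0945
  f13: (p10, p3, p7) → 19.3612
  f14: (p0, p12, p14) → 15.9197
  f15: (p0, p1, p12) → 32.5467
  f16: (p0, p1, p2) → 29.1999
  f17: (p0, p14, p6) → 13.9887
  f18: (p0, p13, p6) → 54.7044
  f19: (p0, p13, p2) → 74.8835
  f20: (p4, p7, p13) → 19.1395
  f21: (p4, p10, p13) → 6.8512
  f22: (p4, p10, p7) → 32.1294
Σ area = 914.214

Check V−E+F: 13 − 33 + 22 = 2.


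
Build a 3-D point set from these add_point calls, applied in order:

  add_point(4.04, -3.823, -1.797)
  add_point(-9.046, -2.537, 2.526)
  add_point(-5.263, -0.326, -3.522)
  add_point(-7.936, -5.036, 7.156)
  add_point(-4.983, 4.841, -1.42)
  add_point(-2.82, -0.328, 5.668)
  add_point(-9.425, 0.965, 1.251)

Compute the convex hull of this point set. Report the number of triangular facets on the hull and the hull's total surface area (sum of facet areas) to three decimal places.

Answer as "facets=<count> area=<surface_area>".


facets=10 area=270.895

Hull vertices (7/7): indices [0, 1, 2, 3, 4, 5, 6].

Facet areas (half cross-product norm):
  f1: (p2, p4, p6) → 16.2910
  f2: (p2, p4, p0) → 27.5406
  f3: (p5, p3, p6) → 26.5974
  f4: (p5, p4, p6) → 25.2870
  f5: (p5, p3, p0) → 35.1020
  f6: (p5, p4, p0) → 47.4025
  f7: (p1, p3, p0) → 37.1965
  f8: (p1, p2, p0) → 36.6928
  f9: (p1, p3, p6) → 6.6800
  f10: (p1, p2, p6) → 12.1055
Σ area = 270.895

Euler: V−E+F = 7−15+10 = 2.
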